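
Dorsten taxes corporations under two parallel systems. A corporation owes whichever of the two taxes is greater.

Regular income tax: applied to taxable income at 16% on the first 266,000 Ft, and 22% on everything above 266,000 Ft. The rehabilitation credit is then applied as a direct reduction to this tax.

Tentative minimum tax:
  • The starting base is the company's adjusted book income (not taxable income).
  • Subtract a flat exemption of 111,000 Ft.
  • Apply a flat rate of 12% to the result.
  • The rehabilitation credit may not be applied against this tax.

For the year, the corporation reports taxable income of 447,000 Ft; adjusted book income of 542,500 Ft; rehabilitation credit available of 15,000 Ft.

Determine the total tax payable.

Tentative minimum tax:
  Base (adjusted book income): 542,500 Ft
  Less exemption 111,000 Ft → base 431,500 Ft
  431,500 Ft × 12% = 51,780 Ft

Regular income tax:
  266,000 Ft × 16% = 42,560 Ft
  181,000 Ft × 22% = 39,820 Ft
  → 82,380 Ft
  Less rehabilitation credit 15,000 Ft → 67,380 Ft

67,380 Ft > 51,780 Ft, so the regular income tax governs.

67,380 Ft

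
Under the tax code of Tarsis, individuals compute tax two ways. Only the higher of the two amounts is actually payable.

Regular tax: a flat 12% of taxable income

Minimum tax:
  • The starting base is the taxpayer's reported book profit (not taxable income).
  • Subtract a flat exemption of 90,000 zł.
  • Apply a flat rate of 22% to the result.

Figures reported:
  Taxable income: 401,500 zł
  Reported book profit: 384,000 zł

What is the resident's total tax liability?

Regular tax:
  401,500 zł × 12% = 48,180 zł

Minimum tax:
  Base (reported book profit): 384,000 zł
  Less exemption 90,000 zł → base 294,000 zł
  294,000 zł × 22% = 64,680 zł

64,680 zł > 48,180 zł, so the minimum tax is the binding amount.

64,680 zł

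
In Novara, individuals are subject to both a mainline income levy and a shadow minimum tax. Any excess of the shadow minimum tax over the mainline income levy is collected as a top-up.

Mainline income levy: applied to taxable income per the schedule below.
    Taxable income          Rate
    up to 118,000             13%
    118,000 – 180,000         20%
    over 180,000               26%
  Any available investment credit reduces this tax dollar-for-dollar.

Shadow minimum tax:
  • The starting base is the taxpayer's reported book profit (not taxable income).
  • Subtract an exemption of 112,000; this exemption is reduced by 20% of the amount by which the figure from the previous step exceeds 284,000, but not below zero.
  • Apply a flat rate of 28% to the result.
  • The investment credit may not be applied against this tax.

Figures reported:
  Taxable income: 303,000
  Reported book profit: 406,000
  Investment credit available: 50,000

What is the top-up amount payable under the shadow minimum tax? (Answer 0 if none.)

79,432

Mainline income levy:
  118,000 × 13% = 15,340
  62,000 × 20% = 12,400
  123,000 × 26% = 31,980
  → 59,720
  Less investment credit 50,000 → 9,720

Shadow minimum tax:
  Base (reported book profit): 406,000
  Exemption: 112,000 − 20% × (406,000 − 284,000) = 112,000 − 24,400 = 87,600
  Base: 406,000 − 87,600 = 318,400
  318,400 × 28% = 89,152

Excess of shadow minimum tax over mainline income levy: 89,152 − 9,720 = 79,432.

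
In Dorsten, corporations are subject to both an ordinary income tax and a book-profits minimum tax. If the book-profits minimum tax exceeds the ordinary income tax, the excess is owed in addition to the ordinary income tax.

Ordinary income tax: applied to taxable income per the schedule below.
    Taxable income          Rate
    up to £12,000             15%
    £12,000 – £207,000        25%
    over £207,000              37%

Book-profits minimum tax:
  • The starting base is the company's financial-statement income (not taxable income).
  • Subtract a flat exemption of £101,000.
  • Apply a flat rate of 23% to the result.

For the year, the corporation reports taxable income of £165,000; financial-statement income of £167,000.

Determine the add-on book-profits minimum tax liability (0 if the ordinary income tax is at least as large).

Book-profits minimum tax:
  Base (financial-statement income): £167,000
  Less exemption £101,000 → base £66,000
  £66,000 × 23% = £15,180

Ordinary income tax:
  £12,000 × 15% = £1,800
  £153,000 × 25% = £38,250
  → £40,050

£15,180 ≤ £40,050, so no add-on is due.

£0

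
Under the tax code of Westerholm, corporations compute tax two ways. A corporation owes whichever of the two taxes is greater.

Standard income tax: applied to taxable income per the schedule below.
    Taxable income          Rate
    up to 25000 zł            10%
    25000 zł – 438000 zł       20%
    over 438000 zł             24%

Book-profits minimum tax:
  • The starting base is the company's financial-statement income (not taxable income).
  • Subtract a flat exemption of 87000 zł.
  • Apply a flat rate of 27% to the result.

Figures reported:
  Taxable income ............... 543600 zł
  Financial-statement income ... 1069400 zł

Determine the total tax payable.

265248 zł

Standard income tax:
  25000 zł × 10% = 2500 zł
  413000 zł × 20% = 82600 zł
  105600 zł × 24% = 25344 zł
  → 110444 zł

Book-profits minimum tax:
  Base (financial-statement income): 1069400 zł
  Less exemption 87000 zł → base 982400 zł
  982400 zł × 27% = 265248 zł

265248 zł > 110444 zł, so the book-profits minimum tax is the binding amount.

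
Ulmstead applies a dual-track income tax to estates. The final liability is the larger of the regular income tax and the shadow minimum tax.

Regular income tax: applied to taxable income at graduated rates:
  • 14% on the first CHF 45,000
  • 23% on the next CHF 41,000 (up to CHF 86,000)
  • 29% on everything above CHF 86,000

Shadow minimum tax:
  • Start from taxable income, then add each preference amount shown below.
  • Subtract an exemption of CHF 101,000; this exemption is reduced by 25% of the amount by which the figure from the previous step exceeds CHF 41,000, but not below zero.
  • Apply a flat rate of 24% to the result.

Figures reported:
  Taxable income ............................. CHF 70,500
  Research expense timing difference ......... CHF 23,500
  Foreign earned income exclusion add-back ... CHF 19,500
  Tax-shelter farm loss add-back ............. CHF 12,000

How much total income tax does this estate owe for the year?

CHF 12,165

Shadow minimum tax:
  Adjusted income: CHF 70,500 + CHF 23,500 + CHF 19,500 + CHF 12,000 = CHF 125,500
  Exemption: CHF 101,000 − 25% × (CHF 125,500 − CHF 41,000) = CHF 101,000 − CHF 21,125 = CHF 79,875
  Base: CHF 125,500 − CHF 79,875 = CHF 45,625
  CHF 45,625 × 24% = CHF 10,950

Regular income tax:
  CHF 45,000 × 14% = CHF 6,300
  CHF 25,500 × 23% = CHF 5,865
  → CHF 12,165

CHF 12,165 > CHF 10,950, so the regular income tax governs.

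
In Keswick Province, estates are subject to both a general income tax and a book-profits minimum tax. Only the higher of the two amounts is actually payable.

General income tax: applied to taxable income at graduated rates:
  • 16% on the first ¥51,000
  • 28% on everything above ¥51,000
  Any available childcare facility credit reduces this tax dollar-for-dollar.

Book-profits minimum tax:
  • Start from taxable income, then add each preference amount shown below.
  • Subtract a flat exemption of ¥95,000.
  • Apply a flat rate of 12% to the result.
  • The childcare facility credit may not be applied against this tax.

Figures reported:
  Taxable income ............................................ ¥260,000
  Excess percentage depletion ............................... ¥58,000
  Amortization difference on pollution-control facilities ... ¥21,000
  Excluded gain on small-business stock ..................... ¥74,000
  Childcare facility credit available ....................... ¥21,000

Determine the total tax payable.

Book-profits minimum tax:
  Adjusted income: ¥260,000 + ¥58,000 + ¥21,000 + ¥74,000 = ¥413,000
  Less exemption ¥95,000 → base ¥318,000
  ¥318,000 × 12% = ¥38,160

General income tax:
  ¥51,000 × 16% = ¥8,160
  ¥209,000 × 28% = ¥58,520
  → ¥66,680
  Less childcare facility credit ¥21,000 → ¥45,680

¥45,680 > ¥38,160, so the general income tax governs.

¥45,680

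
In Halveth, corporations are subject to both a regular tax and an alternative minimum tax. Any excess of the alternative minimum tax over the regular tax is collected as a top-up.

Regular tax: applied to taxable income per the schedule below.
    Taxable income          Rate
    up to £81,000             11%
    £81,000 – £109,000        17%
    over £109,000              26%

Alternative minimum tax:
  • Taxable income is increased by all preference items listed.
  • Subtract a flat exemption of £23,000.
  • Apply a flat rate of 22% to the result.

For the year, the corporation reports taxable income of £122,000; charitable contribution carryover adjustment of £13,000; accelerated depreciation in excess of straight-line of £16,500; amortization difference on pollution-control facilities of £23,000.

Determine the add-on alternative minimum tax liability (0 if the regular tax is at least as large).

Regular tax:
  £81,000 × 11% = £8,910
  £28,000 × 17% = £4,760
  £13,000 × 26% = £3,380
  → £17,050

Alternative minimum tax:
  Adjusted income: £122,000 + £13,000 + £16,500 + £23,000 = £174,500
  Less exemption £23,000 → base £151,500
  £151,500 × 22% = £33,330

Excess of alternative minimum tax over regular tax: £33,330 − £17,050 = £16,280.

£16,280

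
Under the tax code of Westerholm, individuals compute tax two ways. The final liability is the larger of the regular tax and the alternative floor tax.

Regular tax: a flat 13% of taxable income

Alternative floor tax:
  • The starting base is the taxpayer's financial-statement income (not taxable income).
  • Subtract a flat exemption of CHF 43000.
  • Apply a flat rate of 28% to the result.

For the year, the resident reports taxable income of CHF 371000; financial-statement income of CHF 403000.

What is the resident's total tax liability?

Alternative floor tax:
  Base (financial-statement income): CHF 403000
  Less exemption CHF 43000 → base CHF 360000
  CHF 360000 × 28% = CHF 100800

Regular tax:
  CHF 371000 × 13% = CHF 48230

CHF 100800 > CHF 48230, so the alternative floor tax is the binding amount.

CHF 100800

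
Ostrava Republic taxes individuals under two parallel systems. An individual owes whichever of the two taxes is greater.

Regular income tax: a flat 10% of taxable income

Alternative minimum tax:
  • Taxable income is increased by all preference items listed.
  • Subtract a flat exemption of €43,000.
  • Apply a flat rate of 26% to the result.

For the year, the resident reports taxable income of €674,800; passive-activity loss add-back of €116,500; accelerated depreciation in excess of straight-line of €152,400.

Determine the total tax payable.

Regular income tax:
  €674,800 × 10% = €67,480

Alternative minimum tax:
  Adjusted income: €674,800 + €116,500 + €152,400 = €943,700
  Less exemption €43,000 → base €900,700
  €900,700 × 26% = €234,182

€234,182 > €67,480, so the alternative minimum tax is the binding amount.

€234,182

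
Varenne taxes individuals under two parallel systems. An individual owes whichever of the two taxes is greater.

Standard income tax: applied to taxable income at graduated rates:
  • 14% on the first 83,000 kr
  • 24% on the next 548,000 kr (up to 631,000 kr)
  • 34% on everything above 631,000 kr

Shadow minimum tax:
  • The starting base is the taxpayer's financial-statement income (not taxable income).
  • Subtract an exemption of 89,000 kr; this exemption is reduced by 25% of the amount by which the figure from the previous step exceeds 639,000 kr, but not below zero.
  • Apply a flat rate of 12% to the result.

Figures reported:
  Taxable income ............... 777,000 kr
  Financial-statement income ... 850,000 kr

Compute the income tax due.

Standard income tax:
  83,000 kr × 14% = 11,620 kr
  548,000 kr × 24% = 131,520 kr
  146,000 kr × 34% = 49,640 kr
  → 192,780 kr

Shadow minimum tax:
  Base (financial-statement income): 850,000 kr
  Exemption: 89,000 kr − 25% × (850,000 kr − 639,000 kr) = 89,000 kr − 52,750 kr = 36,250 kr
  Base: 850,000 kr − 36,250 kr = 813,750 kr
  813,750 kr × 12% = 97,650 kr

192,780 kr > 97,650 kr, so the standard income tax governs.

192,780 kr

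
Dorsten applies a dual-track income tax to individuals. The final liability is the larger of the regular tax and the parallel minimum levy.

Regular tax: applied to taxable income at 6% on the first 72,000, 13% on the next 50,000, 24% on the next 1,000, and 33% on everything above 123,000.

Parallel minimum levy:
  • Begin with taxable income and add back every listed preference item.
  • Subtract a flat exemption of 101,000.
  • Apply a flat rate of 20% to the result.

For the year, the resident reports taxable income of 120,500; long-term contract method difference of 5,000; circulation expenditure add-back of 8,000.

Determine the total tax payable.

10,625

Regular tax:
  72,000 × 6% = 4,320
  48,500 × 13% = 6,305
  → 10,625

Parallel minimum levy:
  Adjusted income: 120,500 + 5,000 + 8,000 = 133,500
  Less exemption 101,000 → base 32,500
  32,500 × 20% = 6,500

10,625 > 6,500, so the regular tax governs.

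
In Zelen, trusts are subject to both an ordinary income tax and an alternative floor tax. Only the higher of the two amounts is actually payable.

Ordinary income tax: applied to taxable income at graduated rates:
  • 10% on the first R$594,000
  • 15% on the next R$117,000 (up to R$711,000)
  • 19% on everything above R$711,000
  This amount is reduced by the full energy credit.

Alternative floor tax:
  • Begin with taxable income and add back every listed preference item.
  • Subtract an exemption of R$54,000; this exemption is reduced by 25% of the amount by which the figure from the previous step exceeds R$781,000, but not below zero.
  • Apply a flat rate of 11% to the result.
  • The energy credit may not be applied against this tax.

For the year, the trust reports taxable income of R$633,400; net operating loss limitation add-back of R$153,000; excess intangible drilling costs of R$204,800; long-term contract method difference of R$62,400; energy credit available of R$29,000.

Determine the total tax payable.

R$115,896

Alternative floor tax:
  Adjusted income: R$633,400 + R$153,000 + R$204,800 + R$62,400 = R$1,053,600
  Exemption: 25% × (R$1,053,600 − R$781,000) = R$68,150 ≥ R$54,000, so the exemption is fully phased out
  Base: R$1,053,600 − R$0 = R$1,053,600
  R$1,053,600 × 11% = R$115,896

Ordinary income tax:
  R$594,000 × 10% = R$59,400
  R$39,400 × 15% = R$5,910
  → R$65,310
  Less energy credit R$29,000 → R$36,310

R$115,896 > R$36,310, so the alternative floor tax is the binding amount.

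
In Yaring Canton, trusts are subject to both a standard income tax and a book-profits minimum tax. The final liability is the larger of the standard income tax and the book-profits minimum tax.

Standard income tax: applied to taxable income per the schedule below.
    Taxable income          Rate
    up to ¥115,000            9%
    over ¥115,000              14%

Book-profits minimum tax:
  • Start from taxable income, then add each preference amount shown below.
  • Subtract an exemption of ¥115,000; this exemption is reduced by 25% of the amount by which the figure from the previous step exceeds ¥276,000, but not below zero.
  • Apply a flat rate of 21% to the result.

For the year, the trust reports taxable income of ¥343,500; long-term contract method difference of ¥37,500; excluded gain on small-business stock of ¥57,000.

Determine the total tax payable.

¥76,335

Standard income tax:
  ¥115,000 × 9% = ¥10,350
  ¥228,500 × 14% = ¥31,990
  → ¥42,340

Book-profits minimum tax:
  Adjusted income: ¥343,500 + ¥37,500 + ¥57,000 = ¥438,000
  Exemption: ¥115,000 − 25% × (¥438,000 − ¥276,000) = ¥115,000 − ¥40,500 = ¥74,500
  Base: ¥438,000 − ¥74,500 = ¥363,500
  ¥363,500 × 21% = ¥76,335

¥76,335 > ¥42,340, so the book-profits minimum tax is the binding amount.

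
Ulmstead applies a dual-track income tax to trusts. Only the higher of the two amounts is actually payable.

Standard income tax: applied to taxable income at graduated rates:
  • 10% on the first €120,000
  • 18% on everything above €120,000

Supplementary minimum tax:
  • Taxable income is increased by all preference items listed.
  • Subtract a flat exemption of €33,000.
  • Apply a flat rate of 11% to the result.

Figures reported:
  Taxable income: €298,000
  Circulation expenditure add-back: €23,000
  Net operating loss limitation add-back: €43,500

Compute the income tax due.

€44,040

Supplementary minimum tax:
  Adjusted income: €298,000 + €23,000 + €43,500 = €364,500
  Less exemption €33,000 → base €331,500
  €331,500 × 11% = €36,465

Standard income tax:
  €120,000 × 10% = €12,000
  €178,000 × 18% = €32,040
  → €44,040

€44,040 > €36,465, so the standard income tax governs.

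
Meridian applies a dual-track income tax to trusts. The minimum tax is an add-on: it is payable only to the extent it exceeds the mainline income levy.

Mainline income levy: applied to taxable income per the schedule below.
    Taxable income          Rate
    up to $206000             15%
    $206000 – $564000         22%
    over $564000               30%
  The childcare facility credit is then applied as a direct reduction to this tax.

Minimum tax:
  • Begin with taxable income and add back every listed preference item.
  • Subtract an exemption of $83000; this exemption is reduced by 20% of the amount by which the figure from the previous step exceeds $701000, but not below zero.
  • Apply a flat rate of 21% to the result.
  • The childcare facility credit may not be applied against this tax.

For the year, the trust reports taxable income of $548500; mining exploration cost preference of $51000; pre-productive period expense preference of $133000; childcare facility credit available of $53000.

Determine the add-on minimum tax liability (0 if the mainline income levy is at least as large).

Minimum tax:
  Adjusted income: $548500 + $51000 + $133000 = $732500
  Exemption: $83000 − 20% × ($732500 − $701000) = $83000 − $6300 = $76700
  Base: $732500 − $76700 = $655800
  $655800 × 21% = $137718

Mainline income levy:
  $206000 × 15% = $30900
  $342500 × 22% = $75350
  → $106250
  Less childcare facility credit $53000 → $53250

Excess of minimum tax over mainline income levy: $137718 − $53250 = $84468.

$84468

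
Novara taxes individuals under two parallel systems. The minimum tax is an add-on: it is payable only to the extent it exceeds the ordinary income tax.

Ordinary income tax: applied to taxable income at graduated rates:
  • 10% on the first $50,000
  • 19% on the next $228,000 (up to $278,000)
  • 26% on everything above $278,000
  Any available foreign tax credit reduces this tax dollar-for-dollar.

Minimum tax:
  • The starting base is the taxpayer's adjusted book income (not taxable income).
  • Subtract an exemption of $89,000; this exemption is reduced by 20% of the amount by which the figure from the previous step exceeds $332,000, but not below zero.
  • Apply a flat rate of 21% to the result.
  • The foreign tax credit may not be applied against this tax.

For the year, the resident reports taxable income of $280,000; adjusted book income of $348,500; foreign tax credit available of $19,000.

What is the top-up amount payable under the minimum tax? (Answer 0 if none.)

$25,348

Minimum tax:
  Base (adjusted book income): $348,500
  Exemption: $89,000 − 20% × ($348,500 − $332,000) = $89,000 − $3,300 = $85,700
  Base: $348,500 − $85,700 = $262,800
  $262,800 × 21% = $55,188

Ordinary income tax:
  $50,000 × 10% = $5,000
  $228,000 × 19% = $43,320
  $2,000 × 26% = $520
  → $48,840
  Less foreign tax credit $19,000 → $29,840

Excess of minimum tax over ordinary income tax: $55,188 − $29,840 = $25,348.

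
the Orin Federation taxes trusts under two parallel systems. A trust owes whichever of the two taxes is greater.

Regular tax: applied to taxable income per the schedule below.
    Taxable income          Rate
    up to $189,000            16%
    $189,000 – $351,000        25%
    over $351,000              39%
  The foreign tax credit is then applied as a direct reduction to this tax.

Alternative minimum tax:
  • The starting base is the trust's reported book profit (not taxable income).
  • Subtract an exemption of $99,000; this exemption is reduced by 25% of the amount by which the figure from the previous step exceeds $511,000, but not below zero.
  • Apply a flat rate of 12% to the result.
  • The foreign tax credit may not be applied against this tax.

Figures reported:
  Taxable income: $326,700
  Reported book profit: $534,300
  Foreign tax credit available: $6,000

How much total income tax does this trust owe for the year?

$58,665

Regular tax:
  $189,000 × 16% = $30,240
  $137,700 × 25% = $34,425
  → $64,665
  Less foreign tax credit $6,000 → $58,665

Alternative minimum tax:
  Base (reported book profit): $534,300
  Exemption: $99,000 − 25% × ($534,300 − $511,000) = $99,000 − $5,825 = $93,175
  Base: $534,300 − $93,175 = $441,125
  $441,125 × 12% = $52,935

$58,665 > $52,935, so the regular tax governs.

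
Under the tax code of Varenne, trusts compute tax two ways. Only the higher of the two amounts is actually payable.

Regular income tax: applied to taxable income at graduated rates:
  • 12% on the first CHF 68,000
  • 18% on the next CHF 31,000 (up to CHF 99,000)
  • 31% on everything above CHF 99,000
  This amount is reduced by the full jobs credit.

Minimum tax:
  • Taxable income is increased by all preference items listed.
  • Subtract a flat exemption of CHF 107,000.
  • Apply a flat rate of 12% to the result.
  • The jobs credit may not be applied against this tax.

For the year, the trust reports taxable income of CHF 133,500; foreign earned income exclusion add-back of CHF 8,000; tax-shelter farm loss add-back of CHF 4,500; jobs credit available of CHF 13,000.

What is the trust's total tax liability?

Minimum tax:
  Adjusted income: CHF 133,500 + CHF 8,000 + CHF 4,500 = CHF 146,000
  Less exemption CHF 107,000 → base CHF 39,000
  CHF 39,000 × 12% = CHF 4,680

Regular income tax:
  CHF 68,000 × 12% = CHF 8,160
  CHF 31,000 × 18% = CHF 5,580
  CHF 34,500 × 31% = CHF 10,695
  → CHF 24,435
  Less jobs credit CHF 13,000 → CHF 11,435

CHF 11,435 > CHF 4,680, so the regular income tax governs.

CHF 11,435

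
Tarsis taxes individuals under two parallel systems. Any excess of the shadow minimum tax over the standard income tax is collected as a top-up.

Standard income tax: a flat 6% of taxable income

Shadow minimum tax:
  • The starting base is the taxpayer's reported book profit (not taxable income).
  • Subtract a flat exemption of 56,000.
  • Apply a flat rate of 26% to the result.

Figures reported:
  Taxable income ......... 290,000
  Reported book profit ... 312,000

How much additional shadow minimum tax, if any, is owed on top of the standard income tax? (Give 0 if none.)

49,160

Shadow minimum tax:
  Base (reported book profit): 312,000
  Less exemption 56,000 → base 256,000
  256,000 × 26% = 66,560

Standard income tax:
  290,000 × 6% = 17,400

Excess of shadow minimum tax over standard income tax: 66,560 − 17,400 = 49,160.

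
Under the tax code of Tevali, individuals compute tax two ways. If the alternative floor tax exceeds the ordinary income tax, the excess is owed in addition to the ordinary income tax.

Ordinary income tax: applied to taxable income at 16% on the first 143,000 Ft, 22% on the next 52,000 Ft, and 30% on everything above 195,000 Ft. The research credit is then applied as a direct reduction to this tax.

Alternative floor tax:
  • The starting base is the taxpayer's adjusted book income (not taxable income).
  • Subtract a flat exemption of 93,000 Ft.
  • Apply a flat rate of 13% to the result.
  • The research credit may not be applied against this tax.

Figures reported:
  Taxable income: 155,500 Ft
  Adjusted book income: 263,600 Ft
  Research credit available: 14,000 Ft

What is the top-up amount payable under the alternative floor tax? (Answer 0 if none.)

Alternative floor tax:
  Base (adjusted book income): 263,600 Ft
  Less exemption 93,000 Ft → base 170,600 Ft
  170,600 Ft × 13% = 22,178 Ft

Ordinary income tax:
  143,000 Ft × 16% = 22,880 Ft
  12,500 Ft × 22% = 2,750 Ft
  → 25,630 Ft
  Less research credit 14,000 Ft → 11,630 Ft

Excess of alternative floor tax over ordinary income tax: 22,178 Ft − 11,630 Ft = 10,548 Ft.

10,548 Ft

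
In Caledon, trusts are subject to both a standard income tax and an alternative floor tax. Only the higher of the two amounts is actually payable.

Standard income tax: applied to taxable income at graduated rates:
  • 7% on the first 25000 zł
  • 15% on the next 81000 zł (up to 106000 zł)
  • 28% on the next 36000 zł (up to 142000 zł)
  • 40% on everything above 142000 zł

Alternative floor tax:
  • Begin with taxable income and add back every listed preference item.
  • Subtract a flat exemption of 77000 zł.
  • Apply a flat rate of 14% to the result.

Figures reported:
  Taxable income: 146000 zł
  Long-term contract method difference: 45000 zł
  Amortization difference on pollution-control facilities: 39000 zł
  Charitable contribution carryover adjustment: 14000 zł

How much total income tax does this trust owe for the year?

Alternative floor tax:
  Adjusted income: 146000 zł + 45000 zł + 39000 zł + 14000 zł = 244000 zł
  Less exemption 77000 zł → base 167000 zł
  167000 zł × 14% = 23380 zł

Standard income tax:
  25000 zł × 7% = 1750 zł
  81000 zł × 15% = 12150 zł
  36000 zł × 28% = 10080 zł
  4000 zł × 40% = 1600 zł
  → 25580 zł

25580 zł > 23380 zł, so the standard income tax governs.

25580 zł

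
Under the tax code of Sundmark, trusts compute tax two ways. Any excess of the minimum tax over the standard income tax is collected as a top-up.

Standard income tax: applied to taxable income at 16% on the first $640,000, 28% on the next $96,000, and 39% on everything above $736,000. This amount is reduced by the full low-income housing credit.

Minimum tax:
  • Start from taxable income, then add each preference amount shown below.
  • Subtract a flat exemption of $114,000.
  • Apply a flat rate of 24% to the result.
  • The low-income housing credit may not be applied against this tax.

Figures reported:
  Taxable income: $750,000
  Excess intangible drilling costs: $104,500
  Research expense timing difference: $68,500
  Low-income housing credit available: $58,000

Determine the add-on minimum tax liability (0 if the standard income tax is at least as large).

Standard income tax:
  $640,000 × 16% = $102,400
  $96,000 × 28% = $26,880
  $14,000 × 39% = $5,460
  → $134,740
  Less low-income housing credit $58,000 → $76,740

Minimum tax:
  Adjusted income: $750,000 + $104,500 + $68,500 = $923,000
  Less exemption $114,000 → base $809,000
  $809,000 × 24% = $194,160

Excess of minimum tax over standard income tax: $194,160 − $76,740 = $117,420.

$117,420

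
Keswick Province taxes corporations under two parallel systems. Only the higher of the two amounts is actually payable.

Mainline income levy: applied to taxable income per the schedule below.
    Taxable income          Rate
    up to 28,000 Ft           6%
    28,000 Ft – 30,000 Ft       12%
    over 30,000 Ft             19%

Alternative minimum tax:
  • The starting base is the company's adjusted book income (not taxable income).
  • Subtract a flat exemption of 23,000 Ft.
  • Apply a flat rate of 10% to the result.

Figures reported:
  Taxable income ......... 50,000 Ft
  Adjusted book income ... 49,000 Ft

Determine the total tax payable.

Mainline income levy:
  28,000 Ft × 6% = 1,680 Ft
  2,000 Ft × 12% = 240 Ft
  20,000 Ft × 19% = 3,800 Ft
  → 5,720 Ft

Alternative minimum tax:
  Base (adjusted book income): 49,000 Ft
  Less exemption 23,000 Ft → base 26,000 Ft
  26,000 Ft × 10% = 2,600 Ft

5,720 Ft > 2,600 Ft, so the mainline income levy governs.

5,720 Ft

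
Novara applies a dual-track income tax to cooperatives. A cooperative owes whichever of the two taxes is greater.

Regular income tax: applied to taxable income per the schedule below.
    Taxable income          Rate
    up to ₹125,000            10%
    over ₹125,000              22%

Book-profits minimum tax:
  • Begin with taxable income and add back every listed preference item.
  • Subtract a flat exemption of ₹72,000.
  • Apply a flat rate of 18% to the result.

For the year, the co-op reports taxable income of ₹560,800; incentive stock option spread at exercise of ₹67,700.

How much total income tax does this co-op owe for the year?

Regular income tax:
  ₹125,000 × 10% = ₹12,500
  ₹435,800 × 22% = ₹95,876
  → ₹108,376

Book-profits minimum tax:
  Adjusted income: ₹560,800 + ₹67,700 = ₹628,500
  Less exemption ₹72,000 → base ₹556,500
  ₹556,500 × 18% = ₹100,170

₹108,376 > ₹100,170, so the regular income tax governs.

₹108,376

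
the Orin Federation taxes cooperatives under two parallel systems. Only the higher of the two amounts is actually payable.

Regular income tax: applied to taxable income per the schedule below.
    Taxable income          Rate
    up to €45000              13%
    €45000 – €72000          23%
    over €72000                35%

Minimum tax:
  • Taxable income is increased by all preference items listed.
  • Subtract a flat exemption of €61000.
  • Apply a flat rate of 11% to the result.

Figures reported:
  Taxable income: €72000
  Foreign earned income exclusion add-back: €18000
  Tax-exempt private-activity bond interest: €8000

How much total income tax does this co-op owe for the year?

Regular income tax:
  €45000 × 13% = €5850
  €27000 × 23% = €6210
  → €12060

Minimum tax:
  Adjusted income: €72000 + €18000 + €8000 = €98000
  Less exemption €61000 → base €37000
  €37000 × 11% = €4070

€12060 > €4070, so the regular income tax governs.

€12060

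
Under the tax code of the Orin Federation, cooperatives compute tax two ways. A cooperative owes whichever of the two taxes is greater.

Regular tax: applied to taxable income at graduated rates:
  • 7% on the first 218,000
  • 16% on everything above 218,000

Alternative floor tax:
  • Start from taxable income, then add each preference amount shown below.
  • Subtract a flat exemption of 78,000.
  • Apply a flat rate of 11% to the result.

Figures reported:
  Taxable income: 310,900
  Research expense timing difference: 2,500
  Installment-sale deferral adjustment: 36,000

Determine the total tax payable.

Alternative floor tax:
  Adjusted income: 310,900 + 2,500 + 36,000 = 349,400
  Less exemption 78,000 → base 271,400
  271,400 × 11% = 29,854

Regular tax:
  218,000 × 7% = 15,260
  92,900 × 16% = 14,864
  → 30,124

30,124 > 29,854, so the regular tax governs.

30,124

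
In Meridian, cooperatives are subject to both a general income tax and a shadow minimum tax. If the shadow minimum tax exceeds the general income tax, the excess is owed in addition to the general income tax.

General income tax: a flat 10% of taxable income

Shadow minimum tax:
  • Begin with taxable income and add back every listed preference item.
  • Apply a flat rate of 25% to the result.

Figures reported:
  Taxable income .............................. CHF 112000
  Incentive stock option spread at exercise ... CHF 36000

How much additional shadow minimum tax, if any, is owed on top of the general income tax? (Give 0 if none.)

General income tax:
  CHF 112000 × 10% = CHF 11200

Shadow minimum tax:
  Adjusted income: CHF 112000 + CHF 36000 = CHF 148000
  CHF 148000 × 25% = CHF 37000

Excess of shadow minimum tax over general income tax: CHF 37000 − CHF 11200 = CHF 25800.

CHF 25800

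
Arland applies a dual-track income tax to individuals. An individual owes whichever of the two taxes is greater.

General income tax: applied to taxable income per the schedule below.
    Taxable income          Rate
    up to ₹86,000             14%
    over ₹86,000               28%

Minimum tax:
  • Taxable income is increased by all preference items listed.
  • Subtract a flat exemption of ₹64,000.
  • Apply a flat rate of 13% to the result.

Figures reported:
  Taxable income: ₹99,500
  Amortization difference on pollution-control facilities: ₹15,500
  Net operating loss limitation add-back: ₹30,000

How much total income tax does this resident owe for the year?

₹15,820

General income tax:
  ₹86,000 × 14% = ₹12,040
  ₹13,500 × 28% = ₹3,780
  → ₹15,820

Minimum tax:
  Adjusted income: ₹99,500 + ₹15,500 + ₹30,000 = ₹145,000
  Less exemption ₹64,000 → base ₹81,000
  ₹81,000 × 13% = ₹10,530

₹15,820 > ₹10,530, so the general income tax governs.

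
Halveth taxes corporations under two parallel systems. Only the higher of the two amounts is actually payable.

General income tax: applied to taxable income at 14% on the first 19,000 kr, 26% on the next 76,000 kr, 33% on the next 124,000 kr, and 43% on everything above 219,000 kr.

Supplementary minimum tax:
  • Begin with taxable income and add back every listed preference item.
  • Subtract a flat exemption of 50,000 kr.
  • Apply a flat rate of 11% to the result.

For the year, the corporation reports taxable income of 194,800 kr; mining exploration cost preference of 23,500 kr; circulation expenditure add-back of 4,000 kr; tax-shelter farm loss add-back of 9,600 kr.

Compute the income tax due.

General income tax:
  19,000 kr × 14% = 2,660 kr
  76,000 kr × 26% = 19,760 kr
  99,800 kr × 33% = 32,934 kr
  → 55,354 kr

Supplementary minimum tax:
  Adjusted income: 194,800 kr + 23,500 kr + 4,000 kr + 9,600 kr = 231,900 kr
  Less exemption 50,000 kr → base 181,900 kr
  181,900 kr × 11% = 20,009 kr

55,354 kr > 20,009 kr, so the general income tax governs.

55,354 kr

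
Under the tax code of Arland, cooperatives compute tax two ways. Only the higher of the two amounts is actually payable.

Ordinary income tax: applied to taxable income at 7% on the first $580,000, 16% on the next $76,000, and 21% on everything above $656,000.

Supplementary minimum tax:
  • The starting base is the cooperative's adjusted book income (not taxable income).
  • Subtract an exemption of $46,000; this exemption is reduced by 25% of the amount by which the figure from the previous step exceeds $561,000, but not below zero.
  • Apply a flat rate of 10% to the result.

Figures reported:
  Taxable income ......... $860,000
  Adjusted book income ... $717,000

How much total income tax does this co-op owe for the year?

Ordinary income tax:
  $580,000 × 7% = $40,600
  $76,000 × 16% = $12,160
  $204,000 × 21% = $42,840
  → $95,600

Supplementary minimum tax:
  Base (adjusted book income): $717,000
  Exemption: $46,000 − 25% × ($717,000 − $561,000) = $46,000 − $39,000 = $7,000
  Base: $717,000 − $7,000 = $710,000
  $710,000 × 10% = $71,000

$95,600 > $71,000, so the ordinary income tax governs.

$95,600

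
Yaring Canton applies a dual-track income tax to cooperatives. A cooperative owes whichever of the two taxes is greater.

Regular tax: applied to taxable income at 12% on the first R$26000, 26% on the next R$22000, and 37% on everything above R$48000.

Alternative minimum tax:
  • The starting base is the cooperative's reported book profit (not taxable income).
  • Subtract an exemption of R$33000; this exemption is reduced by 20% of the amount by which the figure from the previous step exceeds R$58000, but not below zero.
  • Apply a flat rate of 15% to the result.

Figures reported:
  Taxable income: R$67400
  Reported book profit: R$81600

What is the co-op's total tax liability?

R$16018

Regular tax:
  R$26000 × 12% = R$3120
  R$22000 × 26% = R$5720
  R$19400 × 37% = R$7178
  → R$16018

Alternative minimum tax:
  Base (reported book profit): R$81600
  Exemption: R$33000 − 20% × (R$81600 − R$58000) = R$33000 − R$4720 = R$28280
  Base: R$81600 − R$28280 = R$53320
  R$53320 × 15% = R$7998

R$16018 > R$7998, so the regular tax governs.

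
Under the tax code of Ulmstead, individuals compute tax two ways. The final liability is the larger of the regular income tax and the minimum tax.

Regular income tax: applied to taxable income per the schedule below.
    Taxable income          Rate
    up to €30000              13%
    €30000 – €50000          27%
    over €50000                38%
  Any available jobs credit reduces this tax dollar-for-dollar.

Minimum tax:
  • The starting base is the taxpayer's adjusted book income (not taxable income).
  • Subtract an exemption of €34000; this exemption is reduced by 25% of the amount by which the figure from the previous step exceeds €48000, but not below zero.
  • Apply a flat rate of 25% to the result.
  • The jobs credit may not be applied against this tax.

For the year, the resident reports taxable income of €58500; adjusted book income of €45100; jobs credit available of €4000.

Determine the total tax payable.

€8530

Regular income tax:
  €30000 × 13% = €3900
  €20000 × 27% = €5400
  €8500 × 38% = €3230
  → €12530
  Less jobs credit €4000 → €8530

Minimum tax:
  Base (adjusted book income): €45100
  Exemption: €45100 ≤ €48000, so full €34000 applies
  Base: €45100 − €34000 = €11100
  €11100 × 25% = €2775

€8530 > €2775, so the regular income tax governs.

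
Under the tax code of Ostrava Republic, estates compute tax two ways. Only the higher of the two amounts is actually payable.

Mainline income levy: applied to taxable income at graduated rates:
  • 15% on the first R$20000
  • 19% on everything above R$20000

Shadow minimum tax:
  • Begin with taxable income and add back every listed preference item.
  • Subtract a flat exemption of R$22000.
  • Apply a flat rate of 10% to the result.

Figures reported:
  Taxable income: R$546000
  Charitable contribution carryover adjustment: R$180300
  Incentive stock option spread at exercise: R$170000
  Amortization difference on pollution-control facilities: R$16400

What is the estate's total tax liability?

R$102940

Mainline income levy:
  R$20000 × 15% = R$3000
  R$526000 × 19% = R$99940
  → R$102940

Shadow minimum tax:
  Adjusted income: R$546000 + R$180300 + R$170000 + R$16400 = R$912700
  Less exemption R$22000 → base R$890700
  R$890700 × 10% = R$89070

R$102940 > R$89070, so the mainline income levy governs.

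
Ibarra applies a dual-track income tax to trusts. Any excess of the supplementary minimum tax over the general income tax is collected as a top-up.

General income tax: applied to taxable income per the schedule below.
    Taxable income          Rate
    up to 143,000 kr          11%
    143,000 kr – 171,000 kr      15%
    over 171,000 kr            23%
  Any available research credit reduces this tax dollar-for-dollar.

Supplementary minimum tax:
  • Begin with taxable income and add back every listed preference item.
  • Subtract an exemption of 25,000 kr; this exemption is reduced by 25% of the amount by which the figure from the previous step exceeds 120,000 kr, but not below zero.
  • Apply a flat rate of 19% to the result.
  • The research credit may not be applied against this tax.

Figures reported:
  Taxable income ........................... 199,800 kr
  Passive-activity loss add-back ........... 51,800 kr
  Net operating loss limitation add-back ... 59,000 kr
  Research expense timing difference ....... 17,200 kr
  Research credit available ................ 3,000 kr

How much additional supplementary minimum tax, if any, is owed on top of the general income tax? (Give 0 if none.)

38,728 kr

General income tax:
  143,000 kr × 11% = 15,730 kr
  28,000 kr × 15% = 4,200 kr
  28,800 kr × 23% = 6,624 kr
  → 26,554 kr
  Less research credit 3,000 kr → 23,554 kr

Supplementary minimum tax:
  Adjusted income: 199,800 kr + 51,800 kr + 59,000 kr + 17,200 kr = 327,800 kr
  Exemption: 25% × (327,800 kr − 120,000 kr) = 51,950 kr ≥ 25,000 kr, so the exemption is fully phased out
  Base: 327,800 kr − 0 kr = 327,800 kr
  327,800 kr × 19% = 62,282 kr

Excess of supplementary minimum tax over general income tax: 62,282 kr − 23,554 kr = 38,728 kr.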